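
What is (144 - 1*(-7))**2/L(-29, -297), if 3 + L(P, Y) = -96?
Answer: -22801/99 ≈ -230.31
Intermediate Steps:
L(P, Y) = -99 (L(P, Y) = -3 - 96 = -99)
(144 - 1*(-7))**2/L(-29, -297) = (144 - 1*(-7))**2/(-99) = (144 + 7)**2*(-1/99) = 151**2*(-1/99) = 22801*(-1/99) = -22801/99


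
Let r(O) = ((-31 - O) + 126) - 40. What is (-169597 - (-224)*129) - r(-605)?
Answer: -141361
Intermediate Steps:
r(O) = 55 - O (r(O) = (95 - O) - 40 = 55 - O)
(-169597 - (-224)*129) - r(-605) = (-169597 - (-224)*129) - (55 - 1*(-605)) = (-169597 - 1*(-28896)) - (55 + 605) = (-169597 + 28896) - 1*660 = -140701 - 660 = -141361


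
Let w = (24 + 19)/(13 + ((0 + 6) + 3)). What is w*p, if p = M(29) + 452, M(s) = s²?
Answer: 55599/22 ≈ 2527.2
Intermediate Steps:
w = 43/22 (w = 43/(13 + (6 + 3)) = 43/(13 + 9) = 43/22 ≈ 1.9545)
p = 1293 (p = 29² + 452 = 841 + 452 = 1293)
w*p = (43/22)*1293 = 55599/22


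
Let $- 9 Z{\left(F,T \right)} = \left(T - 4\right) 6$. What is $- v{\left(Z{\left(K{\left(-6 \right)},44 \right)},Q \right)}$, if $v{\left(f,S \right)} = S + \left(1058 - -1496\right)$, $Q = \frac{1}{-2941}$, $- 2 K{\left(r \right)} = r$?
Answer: $- \frac{7511313}{2941} \approx -2554.0$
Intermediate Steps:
$K{\left(r \right)} = - \frac{r}{2}$
$Z{\left(F,T \right)} = \frac{8}{3} - \frac{2 T}{3}$ ($Z{\left(F,T \right)} = - \frac{\left(T - 4\right) 6}{9} = - \frac{\left(-4 + T\right) 6}{9} = - \frac{-24 + 6 T}{9} = \frac{8}{3} - \frac{2 T}{3}$)
$Q = - \frac{1}{2941} \approx -0.00034002$
$v{\left(f,S \right)} = 2554 + S$ ($v{\left(f,S \right)} = S + \left(1058 + 1496\right) = S + 2554 = 2554 + S$)
$- v{\left(Z{\left(K{\left(-6 \right)},44 \right)},Q \right)} = - (2554 - \frac{1}{2941}) = \left(-1\right) \frac{7511313}{2941} = - \frac{7511313}{2941}$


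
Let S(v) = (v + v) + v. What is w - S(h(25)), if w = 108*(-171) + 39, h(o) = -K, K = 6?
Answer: -18411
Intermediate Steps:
h(o) = -6 (h(o) = -1*6 = -6)
w = -18429 (w = -18468 + 39 = -18429)
S(v) = 3*v (S(v) = 2*v + v = 3*v)
w - S(h(25)) = -18429 - 3*(-6) = -18429 - 1*(-18) = -18429 + 18 = -18411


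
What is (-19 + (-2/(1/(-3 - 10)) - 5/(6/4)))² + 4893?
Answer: 44158/9 ≈ 4906.4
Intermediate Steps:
(-19 + (-2/(1/(-3 - 10)) - 5/(6/4)))² + 4893 = (-19 + (-2/(1/(-13)) - 5/(6*(¼))))² + 4893 = (-19 + (-2/(-1/13) - 5/3/2))² + 4893 = (-19 + (-2*(-13) - 5*⅔))² + 4893 = (-19 + (26 - 10/3))² + 4893 = (-19 + 68/3)² + 4893 = (11/3)² + 4893 = 121/9 + 4893 = 44158/9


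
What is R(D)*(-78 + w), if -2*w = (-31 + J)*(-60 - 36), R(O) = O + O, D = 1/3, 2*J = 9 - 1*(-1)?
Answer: -884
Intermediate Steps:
J = 5 (J = (9 - 1*(-1))/2 = (9 + 1)/2 = (1/2)*10 = 5)
D = 1/3 ≈ 0.33333
R(O) = 2*O
w = -1248 (w = -(-31 + 5)*(-60 - 36)/2 = -(-13)*(-96) = -1/2*2496 = -1248)
R(D)*(-78 + w) = (2*(1/3))*(-78 - 1248) = (2/3)*(-1326) = -884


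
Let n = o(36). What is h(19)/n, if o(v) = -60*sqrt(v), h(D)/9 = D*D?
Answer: -361/40 ≈ -9.0250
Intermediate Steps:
h(D) = 9*D**2 (h(D) = 9*(D*D) = 9*D**2)
n = -360 (n = -60*sqrt(36) = -60*6 = -360)
h(19)/n = (9*19**2)/(-360) = (9*361)*(-1/360) = 3249*(-1/360) = -361/40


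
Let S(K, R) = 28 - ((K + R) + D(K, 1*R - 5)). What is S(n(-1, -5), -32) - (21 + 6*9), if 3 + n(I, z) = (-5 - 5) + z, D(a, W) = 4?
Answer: -1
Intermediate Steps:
n(I, z) = -13 + z (n(I, z) = -3 + ((-5 - 5) + z) = -3 + (-10 + z) = -13 + z)
S(K, R) = 24 - K - R (S(K, R) = 28 - ((K + R) + 4) = 28 - (4 + K + R) = 28 + (-4 - K - R) = 24 - K - R)
S(n(-1, -5), -32) - (21 + 6*9) = (24 - (-13 - 5) - 1*(-32)) - (21 + 6*9) = (24 - 1*(-18) + 32) - (21 + 54) = (24 + 18 + 32) - 1*75 = 74 - 75 = -1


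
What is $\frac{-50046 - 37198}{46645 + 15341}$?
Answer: $- \frac{43622}{30993} \approx -1.4075$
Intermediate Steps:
$\frac{-50046 - 37198}{46645 + 15341} = - \frac{87244}{61986} = \left(-87244\right) \frac{1}{61986} = - \frac{43622}{30993}$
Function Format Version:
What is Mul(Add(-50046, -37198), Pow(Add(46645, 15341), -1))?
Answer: Rational(-43622, 30993) ≈ -1.4075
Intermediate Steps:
Mul(Add(-50046, -37198), Pow(Add(46645, 15341), -1)) = Mul(-87244, Pow(61986, -1)) = Mul(-87244, Rational(1, 61986)) = Rational(-43622, 30993)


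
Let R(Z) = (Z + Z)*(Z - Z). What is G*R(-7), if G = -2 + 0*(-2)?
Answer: 0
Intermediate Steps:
R(Z) = 0 (R(Z) = (2*Z)*0 = 0)
G = -2 (G = -2 + 0 = -2)
G*R(-7) = -2*0 = 0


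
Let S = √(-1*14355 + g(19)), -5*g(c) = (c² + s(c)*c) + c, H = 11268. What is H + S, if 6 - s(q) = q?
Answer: 11268 + 2*I*√89885/5 ≈ 11268.0 + 119.92*I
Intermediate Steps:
s(q) = 6 - q
g(c) = -c/5 - c²/5 - c*(6 - c)/5 (g(c) = -((c² + (6 - c)*c) + c)/5 = -((c² + c*(6 - c)) + c)/5 = -(c + c² + c*(6 - c))/5 = -c/5 - c²/5 - c*(6 - c)/5)
S = 2*I*√89885/5 (S = √(-1*14355 - 7/5*19) = √(-14355 - 133/5) = √(-71908/5) = 2*I*√89885/5 ≈ 119.92*I)
H + S = 11268 + 2*I*√89885/5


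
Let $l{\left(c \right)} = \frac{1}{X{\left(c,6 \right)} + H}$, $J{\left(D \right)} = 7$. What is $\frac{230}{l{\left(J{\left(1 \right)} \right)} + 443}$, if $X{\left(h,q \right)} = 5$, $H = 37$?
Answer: $\frac{420}{809} \approx 0.51916$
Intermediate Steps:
$l{\left(c \right)} = \frac{1}{42}$ ($l{\left(c \right)} = \frac{1}{5 + 37} = \frac{1}{42}$)
$\frac{230}{l{\left(J{\left(1 \right)} \right)} + 443} = \frac{230}{\frac{1}{42} + 443} = \frac{230}{\frac{18607}{42}} = 230 \cdot \frac{42}{18607} = \frac{420}{809}$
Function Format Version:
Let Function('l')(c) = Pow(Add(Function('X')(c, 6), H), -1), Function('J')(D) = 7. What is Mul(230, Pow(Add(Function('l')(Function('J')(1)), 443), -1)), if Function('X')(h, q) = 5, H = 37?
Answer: Rational(420, 809) ≈ 0.51916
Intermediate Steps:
Function('l')(c) = Rational(1, 42) (Function('l')(c) = Pow(Add(5, 37), -1) = Pow(42, -1) = Rational(1, 42))
Mul(230, Pow(Add(Function('l')(Function('J')(1)), 443), -1)) = Mul(230, Pow(Add(Rational(1, 42), 443), -1)) = Mul(230, Pow(Rational(18607, 42), -1)) = Mul(230, Rational(42, 18607)) = Rational(420, 809)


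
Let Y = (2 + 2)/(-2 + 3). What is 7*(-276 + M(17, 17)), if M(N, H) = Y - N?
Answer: -2023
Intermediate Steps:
Y = 4 (Y = 4/1 = 4*1 = 4)
M(N, H) = 4 - N
7*(-276 + M(17, 17)) = 7*(-276 + (4 - 1*17)) = 7*(-276 + (4 - 17)) = 7*(-276 - 13) = 7*(-289) = -2023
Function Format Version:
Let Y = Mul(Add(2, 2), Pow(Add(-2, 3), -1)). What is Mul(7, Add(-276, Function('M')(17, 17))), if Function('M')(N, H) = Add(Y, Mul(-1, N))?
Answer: -2023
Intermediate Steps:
Y = 4 (Y = Mul(4, Pow(1, -1)) = Mul(4, 1) = 4)
Function('M')(N, H) = Add(4, Mul(-1, N))
Mul(7, Add(-276, Function('M')(17, 17))) = Mul(7, Add(-276, Add(4, Mul(-1, 17)))) = Mul(7, Add(-276, Add(4, -17))) = Mul(7, Add(-276, -13)) = Mul(7, -289) = -2023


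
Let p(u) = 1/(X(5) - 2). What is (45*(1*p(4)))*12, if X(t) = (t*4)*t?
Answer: 270/49 ≈ 5.5102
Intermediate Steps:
X(t) = 4*t**2 (X(t) = (4*t)*t = 4*t**2)
p(u) = 1/98 (p(u) = 1/(4*5**2 - 2) = 1/(4*25 - 2) = 1/(100 - 2) = 1/98)
(45*(1*p(4)))*12 = (45*(1*(1/98)))*12 = (45*(1/98))*12 = (45/98)*12 = 270/49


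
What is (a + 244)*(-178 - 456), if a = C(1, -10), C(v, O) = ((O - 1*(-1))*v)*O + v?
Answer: -212390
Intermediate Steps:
C(v, O) = v + O*v*(1 + O) (C(v, O) = ((O + 1)*v)*O + v = ((1 + O)*v)*O + v = (v*(1 + O))*O + v = O*v*(1 + O) + v = v + O*v*(1 + O))
a = 91 (a = 1*(1 - 10 + (-10)²) = 1*(1 - 10 + 100) = 1*91 = 91)
(a + 244)*(-178 - 456) = (91 + 244)*(-178 - 456) = 335*(-634) = -212390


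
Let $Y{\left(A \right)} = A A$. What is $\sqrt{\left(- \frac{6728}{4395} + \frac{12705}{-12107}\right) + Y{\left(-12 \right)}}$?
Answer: $\frac{\sqrt{400406381533394085}}{53210265} \approx 11.892$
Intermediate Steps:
$Y{\left(A \right)} = A^{2}$
$\sqrt{\left(- \frac{6728}{4395} + \frac{12705}{-12107}\right) + Y{\left(-12 \right)}} = \sqrt{\left(- \frac{6728}{4395} + \frac{12705}{-12107}\right) + \left(-12\right)^{2}} = \sqrt{\left(\left(-6728\right) \frac{1}{4395} + 12705 \left(- \frac{1}{12107}\right)\right) + 144} = \sqrt{\left(- \frac{6728}{4395} - \frac{12705}{12107}\right) + 144} = \sqrt{- \frac{137294371}{53210265} + 144} = \sqrt{\frac{7524983789}{53210265}} = \frac{\sqrt{400406381533394085}}{53210265}$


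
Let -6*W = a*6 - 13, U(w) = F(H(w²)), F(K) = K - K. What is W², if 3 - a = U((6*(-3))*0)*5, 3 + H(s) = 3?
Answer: 25/36 ≈ 0.69444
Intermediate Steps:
H(s) = 0 (H(s) = -3 + 3 = 0)
F(K) = 0
U(w) = 0
a = 3 (a = 3 - 0*5 = 3 - 1*0 = 3 + 0 = 3)
W = -⅚ (W = -(3*6 - 13)/6 = -(18 - 13)/6 = -⅙*5 = -⅚ ≈ -0.83333)
W² = (-⅚)² = 25/36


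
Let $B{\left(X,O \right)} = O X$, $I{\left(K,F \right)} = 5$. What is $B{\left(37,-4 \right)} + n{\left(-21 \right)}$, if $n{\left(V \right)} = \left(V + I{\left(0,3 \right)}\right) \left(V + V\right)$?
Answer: $524$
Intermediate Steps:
$n{\left(V \right)} = 2 V \left(5 + V\right)$ ($n{\left(V \right)} = \left(V + 5\right) \left(V + V\right) = \left(5 + V\right) 2 V = 2 V \left(5 + V\right)$)
$B{\left(37,-4 \right)} + n{\left(-21 \right)} = \left(-4\right) 37 + 2 \left(-21\right) \left(5 - 21\right) = -148 + 2 \left(-21\right) \left(-16\right) = -148 + 672 = 524$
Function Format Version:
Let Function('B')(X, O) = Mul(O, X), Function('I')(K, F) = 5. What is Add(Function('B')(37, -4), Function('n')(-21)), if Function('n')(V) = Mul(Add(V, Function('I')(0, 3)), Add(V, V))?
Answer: 524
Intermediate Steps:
Function('n')(V) = Mul(2, V, Add(5, V)) (Function('n')(V) = Mul(Add(V, 5), Add(V, V)) = Mul(Add(5, V), Mul(2, V)) = Mul(2, V, Add(5, V)))
Add(Function('B')(37, -4), Function('n')(-21)) = Add(Mul(-4, 37), Mul(2, -21, Add(5, -21))) = Add(-148, Mul(2, -21, -16)) = Add(-148, 672) = 524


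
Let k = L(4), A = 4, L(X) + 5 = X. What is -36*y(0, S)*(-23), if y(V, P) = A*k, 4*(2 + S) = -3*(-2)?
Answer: -3312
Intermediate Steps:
L(X) = -5 + X
k = -1 (k = -5 + 4 = -1)
S = -½ (S = -2 + (-3*(-2))/4 = -2 + (¼)*6 = -2 + 3/2 = -½ ≈ -0.50000)
y(V, P) = -4 (y(V, P) = 4*(-1) = -4)
-36*y(0, S)*(-23) = -36*(-4)*(-23) = 144*(-23) = -3312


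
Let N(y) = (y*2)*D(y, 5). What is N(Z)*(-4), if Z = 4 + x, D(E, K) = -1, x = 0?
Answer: 32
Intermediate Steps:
Z = 4 (Z = 4 + 0 = 4)
N(y) = -2*y (N(y) = (y*2)*(-1) = (2*y)*(-1) = -2*y)
N(Z)*(-4) = -2*4*(-4) = -8*(-4) = 32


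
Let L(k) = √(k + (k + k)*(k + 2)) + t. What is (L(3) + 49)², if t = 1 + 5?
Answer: (55 + √33)² ≈ 3689.9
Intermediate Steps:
t = 6
L(k) = 6 + √(k + 2*k*(2 + k)) (L(k) = √(k + (k + k)*(k + 2)) + 6 = √(k + (2*k)*(2 + k)) + 6 = √(k + 2*k*(2 + k)) + 6 = 6 + √(k + 2*k*(2 + k)))
(L(3) + 49)² = ((6 + √(3*(5 + 2*3))) + 49)² = ((6 + √(3*(5 + 6))) + 49)² = ((6 + √(3*11)) + 49)² = ((6 + √33) + 49)² = (55 + √33)²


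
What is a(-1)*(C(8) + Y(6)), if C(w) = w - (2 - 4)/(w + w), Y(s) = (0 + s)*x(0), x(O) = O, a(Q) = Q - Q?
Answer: 0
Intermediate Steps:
a(Q) = 0
Y(s) = 0 (Y(s) = (0 + s)*0 = s*0 = 0)
C(w) = w + 1/w (C(w) = w - (-2)/(2*w) = w - (-2)*1/(2*w) = w - (-1)/w = w + 1/w)
a(-1)*(C(8) + Y(6)) = 0*((8 + 1/8) + 0) = 0*((8 + ⅛) + 0) = 0*(65/8 + 0) = 0*(65/8) = 0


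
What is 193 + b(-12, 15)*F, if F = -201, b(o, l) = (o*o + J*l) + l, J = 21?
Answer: -95081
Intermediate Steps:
b(o, l) = o**2 + 22*l (b(o, l) = (o*o + 21*l) + l = (o**2 + 21*l) + l = o**2 + 22*l)
193 + b(-12, 15)*F = 193 + ((-12)**2 + 22*15)*(-201) = 193 + (144 + 330)*(-201) = 193 + 474*(-201) = 193 - 95274 = -95081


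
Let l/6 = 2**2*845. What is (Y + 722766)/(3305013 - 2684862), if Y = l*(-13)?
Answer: 153042/206717 ≈ 0.74035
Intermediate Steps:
l = 20280 (l = 6*(2**2*845) = 6*(4*845) = 6*3380 = 20280)
Y = -263640 (Y = 20280*(-13) = -263640)
(Y + 722766)/(3305013 - 2684862) = (-263640 + 722766)/(3305013 - 2684862) = 459126/620151 = 459126*(1/620151) = 153042/206717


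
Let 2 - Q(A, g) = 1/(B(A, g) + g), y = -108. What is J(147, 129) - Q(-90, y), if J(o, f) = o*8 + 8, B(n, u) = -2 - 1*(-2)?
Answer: 127655/108 ≈ 1182.0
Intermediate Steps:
B(n, u) = 0 (B(n, u) = -2 + 2 = 0)
J(o, f) = 8 + 8*o (J(o, f) = 8*o + 8 = 8 + 8*o)
Q(A, g) = 2 - 1/g (Q(A, g) = 2 - 1/(0 + g) = 2 - 1/g)
J(147, 129) - Q(-90, y) = (8 + 8*147) - (2 - 1/(-108)) = (8 + 1176) - (2 - 1*(-1/108)) = 1184 - (2 + 1/108) = 1184 - 1*217/108 = 1184 - 217/108 = 127655/108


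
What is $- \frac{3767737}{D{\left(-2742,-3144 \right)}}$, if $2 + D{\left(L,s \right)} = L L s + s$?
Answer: $\frac{3767737}{23638368362} \approx 0.00015939$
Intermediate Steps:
$D{\left(L,s \right)} = -2 + s + s L^{2}$ ($D{\left(L,s \right)} = -2 + \left(L L s + s\right) = -2 + \left(L^{2} s + s\right) = -2 + \left(s L^{2} + s\right) = -2 + \left(s + s L^{2}\right) = -2 + s + s L^{2}$)
$- \frac{3767737}{D{\left(-2742,-3144 \right)}} = - \frac{3767737}{-2 - 3144 - 3144 \left(-2742\right)^{2}} = - \frac{3767737}{-2 - 3144 - 23638365216} = - \frac{3767737}{-23638368362} = \left(-3767737\right) \left(- \frac{1}{23638368362}\right) = \frac{3767737}{23638368362}$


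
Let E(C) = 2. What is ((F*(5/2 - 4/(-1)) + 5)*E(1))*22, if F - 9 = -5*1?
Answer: 1364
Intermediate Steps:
F = 4 (F = 9 - 5*1 = 9 - 5 = 4)
((F*(5/2 - 4/(-1)) + 5)*E(1))*22 = ((4*(5/2 - 4/(-1)) + 5)*2)*22 = ((4*(5*(½) - 4*(-1)) + 5)*2)*22 = ((4*(5/2 + 4) + 5)*2)*22 = ((4*(13/2) + 5)*2)*22 = ((26 + 5)*2)*22 = (31*2)*22 = 62*22 = 1364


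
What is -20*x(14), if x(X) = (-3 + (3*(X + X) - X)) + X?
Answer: -1620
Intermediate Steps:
x(X) = -3 + 6*X (x(X) = (-3 + (3*(2*X) - X)) + X = (-3 + (6*X - X)) + X = (-3 + 5*X) + X = -3 + 6*X)
-20*x(14) = -20*(-3 + 6*14) = -20*(-3 + 84) = -20*81 = -1620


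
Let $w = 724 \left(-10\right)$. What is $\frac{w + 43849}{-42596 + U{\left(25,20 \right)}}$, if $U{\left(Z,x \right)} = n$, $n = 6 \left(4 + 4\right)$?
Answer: $- \frac{36609}{42548} \approx -0.86042$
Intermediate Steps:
$n = 48$ ($n = 6 \cdot 8 = 48$)
$w = -7240$
$U{\left(Z,x \right)} = 48$
$\frac{w + 43849}{-42596 + U{\left(25,20 \right)}} = \frac{-7240 + 43849}{-42596 + 48} = \frac{36609}{-42548} = 36609 \left(- \frac{1}{42548}\right) = - \frac{36609}{42548}$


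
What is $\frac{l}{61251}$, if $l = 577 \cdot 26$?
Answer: $\frac{15002}{61251} \approx 0.24493$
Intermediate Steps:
$l = 15002$
$\frac{l}{61251} = \frac{15002}{61251}$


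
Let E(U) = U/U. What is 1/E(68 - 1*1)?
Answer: 1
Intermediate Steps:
E(U) = 1
1/E(68 - 1*1) = 1/1 = 1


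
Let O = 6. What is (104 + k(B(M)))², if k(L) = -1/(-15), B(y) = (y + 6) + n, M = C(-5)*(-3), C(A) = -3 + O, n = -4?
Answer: 2436721/225 ≈ 10830.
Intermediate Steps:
C(A) = 3 (C(A) = -3 + 6 = 3)
M = -9 (M = 3*(-3) = -9)
B(y) = 2 + y (B(y) = (y + 6) - 4 = (6 + y) - 4 = 2 + y)
k(L) = 1/15 (k(L) = -1*(-1/15) = 1/15)
(104 + k(B(M)))² = (104 + 1/15)² = (1561/15)² = 2436721/225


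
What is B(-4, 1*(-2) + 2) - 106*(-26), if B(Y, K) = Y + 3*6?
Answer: 2770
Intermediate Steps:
B(Y, K) = 18 + Y (B(Y, K) = Y + 18 = 18 + Y)
B(-4, 1*(-2) + 2) - 106*(-26) = (18 - 4) - 106*(-26) = 14 + 2756 = 2770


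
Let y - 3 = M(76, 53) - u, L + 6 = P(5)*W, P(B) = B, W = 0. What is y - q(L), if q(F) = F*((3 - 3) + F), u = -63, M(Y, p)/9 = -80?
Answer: -690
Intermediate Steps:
M(Y, p) = -720 (M(Y, p) = 9*(-80) = -720)
L = -6 (L = -6 + 5*0 = -6 + 0 = -6)
y = -654 (y = 3 + (-720 - 1*(-63)) = 3 + (-720 + 63) = 3 - 657 = -654)
q(F) = F² (q(F) = F*(0 + F) = F*F = F²)
y - q(L) = -654 - 1*(-6)² = -654 - 1*36 = -654 - 36 = -690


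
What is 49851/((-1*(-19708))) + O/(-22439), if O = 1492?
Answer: 1089202253/442227812 ≈ 2.4630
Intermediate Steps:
49851/((-1*(-19708))) + O/(-22439) = 49851/((-1*(-19708))) + 1492/(-22439) = 49851/19708 + 1492*(-1/22439) = 49851*(1/19708) - 1492/22439 = 49851/19708 - 1492/22439 = 1089202253/442227812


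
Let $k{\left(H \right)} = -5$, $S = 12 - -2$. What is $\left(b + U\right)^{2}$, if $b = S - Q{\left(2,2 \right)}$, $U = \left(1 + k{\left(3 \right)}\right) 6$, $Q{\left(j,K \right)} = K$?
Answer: $144$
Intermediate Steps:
$S = 14$ ($S = 12 + 2 = 14$)
$U = -24$ ($U = \left(1 - 5\right) 6 = \left(-4\right) 6 = -24$)
$b = 12$ ($b = 14 - 2 = 12$)
$\left(b + U\right)^{2} = \left(12 - 24\right)^{2} = \left(-12\right)^{2} = 144$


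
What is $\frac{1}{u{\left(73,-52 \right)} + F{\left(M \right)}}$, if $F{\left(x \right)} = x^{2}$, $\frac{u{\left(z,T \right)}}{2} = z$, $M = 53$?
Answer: $\frac{1}{2955} \approx 0.00033841$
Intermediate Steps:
$u{\left(z,T \right)} = 2 z$
$\frac{1}{u{\left(73,-52 \right)} + F{\left(M \right)}} = \frac{1}{2 \cdot 73 + 53^{2}} = \frac{1}{146 + 2809} = \frac{1}{2955}$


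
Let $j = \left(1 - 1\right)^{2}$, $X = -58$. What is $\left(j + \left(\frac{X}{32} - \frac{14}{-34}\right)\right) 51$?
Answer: $- \frac{1143}{16} \approx -71.438$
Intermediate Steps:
$j = 0$ ($j = 0^{2} = 0$)
$\left(j + \left(\frac{X}{32} - \frac{14}{-34}\right)\right) 51 = \left(0 - \left(- \frac{7}{17} + \frac{29}{16}\right)\right) 51 = \left(0 - \frac{381}{272}\right) 51 = \left(- \frac{381}{272}\right) 51 = - \frac{1143}{16}$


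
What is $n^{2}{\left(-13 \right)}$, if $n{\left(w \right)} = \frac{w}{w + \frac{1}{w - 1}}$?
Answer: $\frac{33124}{33489} \approx 0.9891$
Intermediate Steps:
$n{\left(w \right)} = \frac{w}{w + \frac{1}{-1 + w}}$
$n^{2}{\left(-13 \right)} = \left(- \frac{13 \left(-1 - 13\right)}{1 + \left(-13\right)^{2} - -13}\right)^{2} = \left(\left(-13\right) \frac{1}{1 + 169 + 13} \left(-14\right)\right)^{2} = \left(\left(-13\right) \frac{1}{183} \left(-14\right)\right)^{2} = \left(\frac{182}{183}\right)^{2} = \frac{33124}{33489}$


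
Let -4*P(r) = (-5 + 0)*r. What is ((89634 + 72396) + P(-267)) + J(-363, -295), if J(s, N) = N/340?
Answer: 5497643/34 ≈ 1.6170e+5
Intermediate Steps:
J(s, N) = N/340 (J(s, N) = N*(1/340) = N/340)
P(r) = 5*r/4 (P(r) = -(-5 + 0)*r/4 = -(-5)*r/4 = 5*r/4)
((89634 + 72396) + P(-267)) + J(-363, -295) = ((89634 + 72396) + (5/4)*(-267)) + (1/340)*(-295) = (162030 - 1335/4) - 59/68 = 646785/4 - 59/68 = 5497643/34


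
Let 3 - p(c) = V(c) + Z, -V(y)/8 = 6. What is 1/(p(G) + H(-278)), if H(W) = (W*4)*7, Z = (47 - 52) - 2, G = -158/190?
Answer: -1/7726 ≈ -0.00012943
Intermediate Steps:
V(y) = -48 (V(y) = -8*6 = -48)
G = -79/95 (G = -158*1/190 = -79/95 ≈ -0.83158)
Z = -7 (Z = -5 - 2 = -7)
p(c) = 58 (p(c) = 3 - (-48 - 7) = 3 - 1*(-55) = 3 + 55 = 58)
H(W) = 28*W (H(W) = (4*W)*7 = 28*W)
1/(p(G) + H(-278)) = 1/(58 + 28*(-278)) = 1/(58 - 7784) = 1/(-7726) = -1/7726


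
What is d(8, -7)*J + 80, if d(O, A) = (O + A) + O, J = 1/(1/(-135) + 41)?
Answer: 443935/5534 ≈ 80.220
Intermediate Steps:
J = 135/5534 (J = 1/(-1/135 + 41) = 1/(5534/135) = 135/5534 ≈ 0.024395)
d(O, A) = A + 2*O (d(O, A) = (A + O) + O = A + 2*O)
d(8, -7)*J + 80 = (-7 + 2*8)*(135/5534) + 80 = (-7 + 16)*(135/5534) + 80 = 9*(135/5534) + 80 = 1215/5534 + 80 = 443935/5534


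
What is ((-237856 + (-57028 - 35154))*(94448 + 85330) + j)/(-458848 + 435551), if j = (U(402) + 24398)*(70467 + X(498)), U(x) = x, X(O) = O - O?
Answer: 57585989964/23297 ≈ 2.4718e+6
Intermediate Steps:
X(O) = 0
j = 1747581600 (j = (402 + 24398)*(70467 + 0) = 24800*70467 = 1747581600)
((-237856 + (-57028 - 35154))*(94448 + 85330) + j)/(-458848 + 435551) = ((-237856 + (-57028 - 35154))*(94448 + 85330) + 1747581600)/(-458848 + 435551) = ((-237856 - 92182)*179778 + 1747581600)/(-23297) = (-330038*179778 + 1747581600)*(-1/23297) = (-59333571564 + 1747581600)*(-1/23297) = -57585989964*(-1/23297) = 57585989964/23297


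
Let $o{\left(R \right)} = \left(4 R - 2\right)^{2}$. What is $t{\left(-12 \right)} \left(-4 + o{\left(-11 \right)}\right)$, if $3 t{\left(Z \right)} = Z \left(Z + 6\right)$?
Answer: $50688$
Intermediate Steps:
$o{\left(R \right)} = \left(-2 + 4 R\right)^{2}$
$t{\left(Z \right)} = \frac{Z \left(6 + Z\right)}{3}$ ($t{\left(Z \right)} = \frac{Z \left(Z + 6\right)}{3} = \frac{Z \left(6 + Z\right)}{3}$)
$t{\left(-12 \right)} \left(-4 + o{\left(-11 \right)}\right) = \frac{1}{3} \left(-12\right) \left(6 - 12\right) \left(-4 + 4 \left(-1 + 2 \left(-11\right)\right)^{2}\right) = \frac{1}{3} \left(-12\right) \left(-6\right) \left(-4 + 4 \left(-1 - 22\right)^{2}\right) = 24 \left(-4 + 4 \left(-23\right)^{2}\right) = 24 \left(-4 + 4 \cdot 529\right) = 24 \left(-4 + 2116\right) = 24 \cdot 2112 = 50688$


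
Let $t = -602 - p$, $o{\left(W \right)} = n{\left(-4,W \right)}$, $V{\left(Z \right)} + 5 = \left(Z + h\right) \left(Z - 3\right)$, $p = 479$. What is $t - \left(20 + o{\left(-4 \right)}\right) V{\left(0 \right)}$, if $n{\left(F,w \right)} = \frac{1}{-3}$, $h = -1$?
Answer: $- \frac{3125}{3} \approx -1041.7$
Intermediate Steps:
$n{\left(F,w \right)} = - \frac{1}{3}$
$V{\left(Z \right)} = -5 + \left(-1 + Z\right) \left(-3 + Z\right)$ ($V{\left(Z \right)} = -5 + \left(Z - 1\right) \left(Z - 3\right) = -5 + \left(-1 + Z\right) \left(-3 + Z\right)$)
$o{\left(W \right)} = - \frac{1}{3}$
$t = -1081$ ($t = -602 - 479 = -1081$)
$t - \left(20 + o{\left(-4 \right)}\right) V{\left(0 \right)} = -1081 - \left(20 - \frac{1}{3}\right) \left(-2 + 0^{2} - 0\right) = -1081 - \frac{59 \left(-2 + 0 + 0\right)}{3} = -1081 - \frac{59}{3} \left(-2\right) = -1081 - - \frac{118}{3} = -1081 + \frac{118}{3} = - \frac{3125}{3}$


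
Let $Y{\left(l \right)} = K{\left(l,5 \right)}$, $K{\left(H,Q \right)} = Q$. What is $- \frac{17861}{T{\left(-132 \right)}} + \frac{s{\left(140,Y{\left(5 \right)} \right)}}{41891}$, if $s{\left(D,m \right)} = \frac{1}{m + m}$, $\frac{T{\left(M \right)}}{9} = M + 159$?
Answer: $- \frac{7482151267}{101795130} \approx -73.502$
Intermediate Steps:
$T{\left(M \right)} = 1431 + 9 M$ ($T{\left(M \right)} = 9 \left(M + 159\right) = 9 \left(159 + M\right) = 1431 + 9 M$)
$Y{\left(l \right)} = 5$
$s{\left(D,m \right)} = \frac{1}{2 m}$
$- \frac{17861}{T{\left(-132 \right)}} + \frac{s{\left(140,Y{\left(5 \right)} \right)}}{41891} = - \frac{17861}{1431 + 9 \left(-132\right)} + \frac{\frac{1}{2} \cdot \frac{1}{5}}{41891} = - \frac{17861}{1431 - 1188} + \frac{1}{2} \cdot \frac{1}{5} \cdot \frac{1}{41891} = - \frac{17861}{243} + \frac{1}{10} \cdot \frac{1}{41891} = \left(-17861\right) \frac{1}{243} + \frac{1}{418910} = - \frac{17861}{243} + \frac{1}{418910} = - \frac{7482151267}{101795130}$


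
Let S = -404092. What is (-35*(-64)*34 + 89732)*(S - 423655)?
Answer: -137316605324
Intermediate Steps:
(-35*(-64)*34 + 89732)*(S - 423655) = (-35*(-64)*34 + 89732)*(-404092 - 423655) = (2240*34 + 89732)*(-827747) = (76160 + 89732)*(-827747) = 165892*(-827747) = -137316605324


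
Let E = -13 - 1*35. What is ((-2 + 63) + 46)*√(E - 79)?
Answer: 107*I*√127 ≈ 1205.8*I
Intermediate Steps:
E = -48 (E = -13 - 35 = -48)
((-2 + 63) + 46)*√(E - 79) = ((-2 + 63) + 46)*√(-48 - 79) = (61 + 46)*√(-127) = 107*(I*√127) = 107*I*√127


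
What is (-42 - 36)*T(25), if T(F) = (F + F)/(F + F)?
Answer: -78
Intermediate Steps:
T(F) = 1 (T(F) = (2*F)/((2*F)) = (2*F)*(1/(2*F)) = 1)
(-42 - 36)*T(25) = (-42 - 36)*1 = -78*1 = -78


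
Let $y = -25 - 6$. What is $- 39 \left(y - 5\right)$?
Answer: $1404$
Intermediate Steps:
$y = -31$ ($y = -25 - 6 = -31$)
$- 39 \left(y - 5\right) = - 39 \left(-31 - 5\right) = \left(-39\right) \left(-36\right) = 1404$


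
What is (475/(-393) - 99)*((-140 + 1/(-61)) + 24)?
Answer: 92902138/7991 ≈ 11626.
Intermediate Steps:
(475/(-393) - 99)*((-140 + 1/(-61)) + 24) = (475*(-1/393) - 99)*((-140 - 1/61) + 24) = (-475/393 - 99)*(-8541/61 + 24) = -39382/393*(-7077/61) = 92902138/7991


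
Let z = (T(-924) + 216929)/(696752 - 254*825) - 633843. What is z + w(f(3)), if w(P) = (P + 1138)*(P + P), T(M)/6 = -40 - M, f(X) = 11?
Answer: -296493862897/487202 ≈ -6.0856e+5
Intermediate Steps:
T(M) = -240 - 6*M (T(M) = 6*(-40 - M) = -240 - 6*M)
w(P) = 2*P*(1138 + P) (w(P) = (1138 + P)*(2*P) = 2*P*(1138 + P))
z = -308809355053/487202 (z = ((-240 - 6*(-924)) + 216929)/(696752 - 254*825) - 633843 = ((-240 + 5544) + 216929)/(696752 - 209550) - 633843 = (5304 + 216929)/487202 - 633843 = 222233*(1/487202) - 633843 = 222233/487202 - 633843 = -308809355053/487202 ≈ -6.3384e+5)
z + w(f(3)) = -308809355053/487202 + 2*11*(1138 + 11) = -308809355053/487202 + 2*11*1149 = -308809355053/487202 + 25278 = -296493862897/487202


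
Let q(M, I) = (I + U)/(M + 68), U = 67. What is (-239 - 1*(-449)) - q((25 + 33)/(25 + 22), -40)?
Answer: 682071/3254 ≈ 209.61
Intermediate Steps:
q(M, I) = (67 + I)/(68 + M) (q(M, I) = (I + 67)/(M + 68) = (67 + I)/(68 + M))
(-239 - 1*(-449)) - q((25 + 33)/(25 + 22), -40) = (-239 - 1*(-449)) - (67 - 40)/(68 + (25 + 33)/(25 + 22)) = (-239 + 449) - 27/(68 + 58/47) = 210 - 27/(68 + 58*(1/47)) = 210 - 27/(68 + 58/47) = 210 - 27/3254/47 = 210 - 47*27/3254 = 210 - 1*1269/3254 = 210 - 1269/3254 = 682071/3254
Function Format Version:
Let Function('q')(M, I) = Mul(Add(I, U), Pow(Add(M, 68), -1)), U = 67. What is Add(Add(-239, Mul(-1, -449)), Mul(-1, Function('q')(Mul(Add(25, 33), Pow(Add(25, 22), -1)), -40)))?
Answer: Rational(682071, 3254) ≈ 209.61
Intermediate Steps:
Function('q')(M, I) = Mul(Pow(Add(68, M), -1), Add(67, I)) (Function('q')(M, I) = Mul(Add(I, 67), Pow(Add(M, 68), -1)) = Mul(Add(67, I), Pow(Add(68, M), -1)) = Mul(Pow(Add(68, M), -1), Add(67, I)))
Add(Add(-239, Mul(-1, -449)), Mul(-1, Function('q')(Mul(Add(25, 33), Pow(Add(25, 22), -1)), -40))) = Add(Add(-239, Mul(-1, -449)), Mul(-1, Mul(Pow(Add(68, Mul(Add(25, 33), Pow(Add(25, 22), -1))), -1), Add(67, -40)))) = Add(Add(-239, 449), Mul(-1, Mul(Pow(Add(68, Mul(58, Pow(47, -1))), -1), 27))) = Add(210, Mul(-1, Mul(Pow(Add(68, Mul(58, Rational(1, 47))), -1), 27))) = Add(210, Mul(-1, Mul(Pow(Add(68, Rational(58, 47)), -1), 27))) = Add(210, Mul(-1, Mul(Pow(Rational(3254, 47), -1), 27))) = Add(210, Mul(-1, Mul(Rational(47, 3254), 27))) = Add(210, Mul(-1, Rational(1269, 3254))) = Add(210, Rational(-1269, 3254)) = Rational(682071, 3254)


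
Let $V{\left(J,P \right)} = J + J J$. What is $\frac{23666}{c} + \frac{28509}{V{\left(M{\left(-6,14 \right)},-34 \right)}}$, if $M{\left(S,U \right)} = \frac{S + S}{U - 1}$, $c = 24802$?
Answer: $- \frac{19916045475}{49604} \approx -4.015 \cdot 10^{5}$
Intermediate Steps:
$M{\left(S,U \right)} = \frac{2 S}{-1 + U}$
$V{\left(J,P \right)} = J + J^{2}$
$\frac{23666}{c} + \frac{28509}{V{\left(M{\left(-6,14 \right)},-34 \right)}} = \frac{23666}{24802} + \frac{28509}{2 \left(-6\right) \frac{1}{-1 + 14} \left(1 + 2 \left(-6\right) \frac{1}{-1 + 14}\right)} = 23666 \cdot \frac{1}{24802} + \frac{28509}{2 \left(-6\right) \frac{1}{13} \left(1 + 2 \left(-6\right) \frac{1}{13}\right)} = \frac{11833}{12401} + \frac{28509}{2 \left(-6\right) \frac{1}{13} \left(1 + 2 \left(-6\right) \frac{1}{13}\right)} = \frac{11833}{12401} + \frac{28509}{\left(- \frac{12}{13}\right) \left(1 - \frac{12}{13}\right)} = \frac{11833}{12401} + \frac{28509}{\left(- \frac{12}{13}\right) \frac{1}{13}} = \frac{11833}{12401} + \frac{28509}{- \frac{12}{169}} = \frac{11833}{12401} + 28509 \left(- \frac{169}{12}\right) = \frac{11833}{12401} - \frac{1606007}{4} = - \frac{19916045475}{49604}$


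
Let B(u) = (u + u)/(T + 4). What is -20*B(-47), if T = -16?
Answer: -470/3 ≈ -156.67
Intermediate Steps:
B(u) = -u/6 (B(u) = (u + u)/(-16 + 4) = (2*u)/(-12) = (2*u)*(-1/12) = -u/6)
-20*B(-47) = -(-10)*(-47)/3 = -20*47/6 = -470/3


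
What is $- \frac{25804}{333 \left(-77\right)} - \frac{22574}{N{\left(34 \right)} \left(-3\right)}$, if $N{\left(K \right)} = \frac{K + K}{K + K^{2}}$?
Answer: $\frac{3376475419}{25641} \approx 1.3168 \cdot 10^{5}$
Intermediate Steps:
$N{\left(K \right)} = \frac{2 K}{K + K^{2}}$
$- \frac{25804}{333 \left(-77\right)} - \frac{22574}{N{\left(34 \right)} \left(-3\right)} = - \frac{25804}{333 \left(-77\right)} - \frac{22574}{\frac{2}{1 + 34} \left(-3\right)} = - \frac{25804}{-25641} - \frac{22574}{\frac{2}{35} \left(-3\right)} = \left(-25804\right) \left(- \frac{1}{25641}\right) - \frac{22574}{2 \cdot \frac{1}{35} \left(-3\right)} = \frac{25804}{25641} - \frac{22574}{\frac{2}{35} \left(-3\right)} = \frac{25804}{25641} - \frac{22574}{- \frac{6}{35}} = \frac{25804}{25641} - - \frac{395045}{3} = \frac{25804}{25641} + \frac{395045}{3} = \frac{3376475419}{25641}$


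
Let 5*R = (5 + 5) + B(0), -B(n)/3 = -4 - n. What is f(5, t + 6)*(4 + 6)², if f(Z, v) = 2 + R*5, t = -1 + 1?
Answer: 2400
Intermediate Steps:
B(n) = 12 + 3*n (B(n) = -3*(-4 - n) = 12 + 3*n)
R = 22/5 (R = ((5 + 5) + (12 + 3*0))/5 = (10 + (12 + 0))/5 = (10 + 12)/5 = (⅕)*22 = 22/5 ≈ 4.4000)
t = 0
f(Z, v) = 24 (f(Z, v) = 2 + (22/5)*5 = 2 + 22 = 24)
f(5, t + 6)*(4 + 6)² = 24*(4 + 6)² = 24*10² = 24*100 = 2400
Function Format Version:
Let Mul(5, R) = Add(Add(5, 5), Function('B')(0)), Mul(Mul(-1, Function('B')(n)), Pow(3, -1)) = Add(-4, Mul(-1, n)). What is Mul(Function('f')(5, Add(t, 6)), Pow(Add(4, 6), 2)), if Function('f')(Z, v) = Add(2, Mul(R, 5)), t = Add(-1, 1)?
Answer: 2400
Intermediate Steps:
Function('B')(n) = Add(12, Mul(3, n)) (Function('B')(n) = Mul(-3, Add(-4, Mul(-1, n))) = Add(12, Mul(3, n)))
R = Rational(22, 5) (R = Mul(Rational(1, 5), Add(Add(5, 5), Add(12, Mul(3, 0)))) = Mul(Rational(1, 5), Add(10, Add(12, 0))) = Mul(Rational(1, 5), Add(10, 12)) = Mul(Rational(1, 5), 22) = Rational(22, 5) ≈ 4.4000)
t = 0
Function('f')(Z, v) = 24 (Function('f')(Z, v) = Add(2, Mul(Rational(22, 5), 5)) = Add(2, 22) = 24)
Mul(Function('f')(5, Add(t, 6)), Pow(Add(4, 6), 2)) = Mul(24, Pow(Add(4, 6), 2)) = Mul(24, Pow(10, 2)) = Mul(24, 100) = 2400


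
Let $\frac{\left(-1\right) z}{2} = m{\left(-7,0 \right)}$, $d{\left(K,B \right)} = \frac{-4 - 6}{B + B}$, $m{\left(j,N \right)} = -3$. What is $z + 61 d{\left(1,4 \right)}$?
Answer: $- \frac{281}{4} \approx -70.25$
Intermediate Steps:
$d{\left(K,B \right)} = - \frac{5}{B}$ ($d{\left(K,B \right)} = - \frac{10}{2 B} = - 10 \frac{1}{2 B} = - \frac{5}{B}$)
$z = 6$ ($z = \left(-2\right) \left(-3\right) = 6$)
$z + 61 d{\left(1,4 \right)} = 6 + 61 \left(- \frac{5}{4}\right) = 6 - \frac{305}{4} = - \frac{281}{4}$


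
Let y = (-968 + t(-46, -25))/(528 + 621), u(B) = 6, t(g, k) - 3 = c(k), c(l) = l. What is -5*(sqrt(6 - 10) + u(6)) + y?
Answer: -11820/383 - 10*I ≈ -30.862 - 10.0*I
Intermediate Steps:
t(g, k) = 3 + k
y = -330/383 (y = (-968 + (3 - 25))/(528 + 621) = (-968 - 22)/1149 = -990*1/1149 = -330/383 ≈ -0.86162)
-5*(sqrt(6 - 10) + u(6)) + y = -5*(sqrt(6 - 10) + 6) - 330/383 = -5*(sqrt(-4) + 6) - 330/383 = -5*(2*I + 6) - 330/383 = -5*(6 + 2*I) - 330/383 = (-30 - 10*I) - 330/383 = -11820/383 - 10*I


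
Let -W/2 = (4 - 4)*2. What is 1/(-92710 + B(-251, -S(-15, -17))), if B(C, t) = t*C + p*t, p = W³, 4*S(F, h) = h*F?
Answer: -4/306835 ≈ -1.3036e-5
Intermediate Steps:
W = 0 (W = -2*(4 - 4)*2 = -0*2 = -2*0 = 0)
S(F, h) = F*h/4 (S(F, h) = (h*F)/4 = (F*h)/4 = F*h/4)
p = 0 (p = 0³ = 0)
B(C, t) = C*t (B(C, t) = t*C + 0*t = C*t + 0 = C*t)
1/(-92710 + B(-251, -S(-15, -17))) = 1/(-92710 - (-251)*(¼)*(-15)*(-17)) = 1/(-92710 - (-251)*255/4) = 1/(-92710 - 251*(-255/4)) = 1/(-92710 + 64005/4) = 1/(-306835/4) = -4/306835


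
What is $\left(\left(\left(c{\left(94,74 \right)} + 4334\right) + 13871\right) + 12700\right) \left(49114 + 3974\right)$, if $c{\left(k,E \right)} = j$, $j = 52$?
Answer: $1643445216$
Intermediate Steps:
$c{\left(k,E \right)} = 52$
$\left(\left(\left(c{\left(94,74 \right)} + 4334\right) + 13871\right) + 12700\right) \left(49114 + 3974\right) = \left(\left(\left(52 + 4334\right) + 13871\right) + 12700\right) \left(49114 + 3974\right) = \left(\left(4386 + 13871\right) + 12700\right) 53088 = \left(18257 + 12700\right) 53088 = 30957 \cdot 53088 = 1643445216$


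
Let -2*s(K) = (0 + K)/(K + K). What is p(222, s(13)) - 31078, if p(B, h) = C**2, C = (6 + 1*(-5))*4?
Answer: -31062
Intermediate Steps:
C = 4 (C = (6 - 5)*4 = 1*4 = 4)
s(K) = -1/4 (s(K) = -(0 + K)/(2*(K + K)) = -K/(2*(2*K)) = -K*1/(2*K)/2 = -1/2*1/2 = -1/4)
p(B, h) = 16 (p(B, h) = 4**2 = 16)
p(222, s(13)) - 31078 = 16 - 31078 = -31062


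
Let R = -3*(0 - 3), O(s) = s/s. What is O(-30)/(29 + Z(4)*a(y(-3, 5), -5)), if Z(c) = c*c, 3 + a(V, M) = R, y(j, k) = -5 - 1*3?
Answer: 1/125 ≈ 0.0080000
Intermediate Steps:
O(s) = 1
y(j, k) = -8 (y(j, k) = -5 - 3 = -8)
R = 9 (R = -3*(-3) = 9)
a(V, M) = 6 (a(V, M) = -3 + 9 = 6)
Z(c) = c²
O(-30)/(29 + Z(4)*a(y(-3, 5), -5)) = 1/(29 + 4²*6) = 1/(29 + 16*6) = 1/(29 + 96) = 1/125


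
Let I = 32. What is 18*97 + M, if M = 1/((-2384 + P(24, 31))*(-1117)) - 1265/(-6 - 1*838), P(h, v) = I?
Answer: 968701195855/554335824 ≈ 1747.5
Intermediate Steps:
P(h, v) = 32
M = 830847151/554335824 (M = 1/((-2384 + 32)*(-1117)) - 1265/(-6 - 1*838) = -1/1117/(-2352) - 1265/(-6 - 838) = -1/2352*(-1/1117) - 1265/(-844) = 1/2627184 - 1265*(-1/844) = 1/2627184 + 1265/844 = 830847151/554335824 ≈ 1.4988)
18*97 + M = 18*97 + 830847151/554335824 = 1746 + 830847151/554335824 = 968701195855/554335824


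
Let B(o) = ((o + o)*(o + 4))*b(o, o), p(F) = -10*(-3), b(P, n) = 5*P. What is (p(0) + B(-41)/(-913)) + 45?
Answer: 690445/913 ≈ 756.24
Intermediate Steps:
p(F) = 30
B(o) = 10*o²*(4 + o) (B(o) = ((o + o)*(o + 4))*(5*o) = ((2*o)*(4 + o))*(5*o) = (2*o*(4 + o))*(5*o) = 10*o²*(4 + o))
(p(0) + B(-41)/(-913)) + 45 = (30 + (10*(-41)²*(4 - 41))/(-913)) + 45 = (30 + (10*1681*(-37))*(-1/913)) + 45 = (30 - 621970*(-1/913)) + 45 = (30 + 621970/913) + 45 = 649360/913 + 45 = 690445/913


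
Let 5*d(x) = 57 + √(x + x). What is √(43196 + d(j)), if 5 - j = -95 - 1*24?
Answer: √(1080185 + 10*√62)/5 ≈ 207.87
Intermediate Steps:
j = 124 (j = 5 - (-95 - 1*24) = 5 - (-95 - 24) = 5 - 1*(-119) = 5 + 119 = 124)
d(x) = 57/5 + √2*√x/5 (d(x) = (57 + √(x + x))/5 = (57 + √(2*x))/5 = (57 + √2*√x)/5 = 57/5 + √2*√x/5)
√(43196 + d(j)) = √(43196 + (57/5 + √2*√124/5)) = √(43196 + (57/5 + √2*(2*√31)/5)) = √(43196 + (57/5 + 2*√62/5)) = √(216037/5 + 2*√62/5)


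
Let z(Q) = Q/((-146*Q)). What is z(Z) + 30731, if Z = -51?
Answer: 4486725/146 ≈ 30731.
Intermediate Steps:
z(Q) = -1/146 (z(Q) = Q*(-1/(146*Q)) = -1/146)
z(Z) + 30731 = -1/146 + 30731 = 4486725/146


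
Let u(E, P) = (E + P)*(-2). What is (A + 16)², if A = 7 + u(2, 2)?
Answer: 225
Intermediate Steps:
u(E, P) = -2*E - 2*P
A = -1 (A = 7 + (-2*2 - 2*2) = 7 + (-4 - 4) = 7 - 8 = -1)
(A + 16)² = (-1 + 16)² = 15² = 225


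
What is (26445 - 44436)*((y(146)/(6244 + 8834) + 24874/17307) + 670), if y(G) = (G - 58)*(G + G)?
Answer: -58523918290556/4832499 ≈ -1.2110e+7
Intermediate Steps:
y(G) = 2*G*(-58 + G) (y(G) = (-58 + G)*(2*G) = 2*G*(-58 + G))
(26445 - 44436)*((y(146)/(6244 + 8834) + 24874/17307) + 670) = (26445 - 44436)*(((2*146*(-58 + 146))/(6244 + 8834) + 24874/17307) + 670) = -17991*(((2*146*88)/15078 + 24874*(1/17307)) + 670) = -17991*((25696*(1/15078) + 24874/17307) + 670) = -17991*((12848/7539 + 24874/17307) + 670) = -17991*(136628474/43492491 + 670) = -17991*29276597444/43492491 = -58523918290556/4832499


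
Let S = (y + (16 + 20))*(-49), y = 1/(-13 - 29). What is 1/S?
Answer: -6/10577 ≈ -0.00056727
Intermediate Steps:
y = -1/42 (y = 1/(-42) = -1/42 ≈ -0.023810)
S = -10577/6 (S = (-1/42 + (16 + 20))*(-49) = (-1/42 + 36)*(-49) = (1511/42)*(-49) = -10577/6 ≈ -1762.8)
1/S = 1/(-10577/6) = -6/10577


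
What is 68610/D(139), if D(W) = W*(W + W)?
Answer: 34305/19321 ≈ 1.7755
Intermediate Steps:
D(W) = 2*W**2 (D(W) = W*(2*W) = 2*W**2)
68610/D(139) = 68610/((2*139**2)) = 68610/((2*19321)) = 68610/38642 = 68610*(1/38642) = 34305/19321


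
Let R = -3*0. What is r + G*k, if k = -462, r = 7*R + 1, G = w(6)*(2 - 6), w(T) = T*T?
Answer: 66529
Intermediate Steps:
R = 0
w(T) = T²
G = -144 (G = 6²*(2 - 6) = 36*(-4) = -144)
r = 1 (r = 7*0 + 1 = 0 + 1 = 1)
r + G*k = 1 - 144*(-462) = 1 + 66528 = 66529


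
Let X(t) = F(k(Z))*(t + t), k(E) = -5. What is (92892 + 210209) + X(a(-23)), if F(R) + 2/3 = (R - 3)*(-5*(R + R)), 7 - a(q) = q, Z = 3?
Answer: 279061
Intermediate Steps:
a(q) = 7 - q
F(R) = -⅔ - 10*R*(-3 + R) (F(R) = -⅔ + (R - 3)*(-5*(R + R)) = -⅔ + (-3 + R)*(-10*R) = -⅔ - 10*R*(-3 + R))
X(t) = -2404*t/3 (X(t) = (-⅔ - 10*(-5)² + 30*(-5))*(t + t) = (-⅔ - 10*25 - 150)*(2*t) = (-⅔ - 250 - 150)*(2*t) = -2404*t/3)
(92892 + 210209) + X(a(-23)) = (92892 + 210209) - 2404*(7 - 1*(-23))/3 = 303101 - 2404*(7 + 23)/3 = 303101 - 2404/3*30 = 303101 - 24040 = 279061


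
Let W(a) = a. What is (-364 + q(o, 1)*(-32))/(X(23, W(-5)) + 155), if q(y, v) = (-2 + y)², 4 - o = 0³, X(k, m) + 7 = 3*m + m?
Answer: -123/32 ≈ -3.8438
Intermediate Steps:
X(k, m) = -7 + 4*m (X(k, m) = -7 + (3*m + m) = -7 + 4*m)
o = 4 (o = 4 - 1*0³ = 4 - 1*0 = 4 + 0 = 4)
(-364 + q(o, 1)*(-32))/(X(23, W(-5)) + 155) = (-364 + (-2 + 4)²*(-32))/((-7 + 4*(-5)) + 155) = (-364 + 2²*(-32))/((-7 - 20) + 155) = (-364 + 4*(-32))/(-27 + 155) = (-364 - 128)/128 = -492*1/128 = -123/32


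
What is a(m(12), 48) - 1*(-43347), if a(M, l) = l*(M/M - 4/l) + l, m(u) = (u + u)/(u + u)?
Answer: 43439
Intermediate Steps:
m(u) = 1 (m(u) = (2*u)/((2*u)) = (2*u)*(1/(2*u)) = 1)
a(M, l) = l + l*(1 - 4/l) (a(M, l) = l*(1 - 4/l) + l = l + l*(1 - 4/l))
a(m(12), 48) - 1*(-43347) = (-4 + 2*48) - 1*(-43347) = (-4 + 96) + 43347 = 92 + 43347 = 43439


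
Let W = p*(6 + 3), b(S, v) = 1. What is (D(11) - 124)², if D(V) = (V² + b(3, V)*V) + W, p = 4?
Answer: 1936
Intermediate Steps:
W = 36 (W = 4*(6 + 3) = 4*9 = 36)
D(V) = 36 + V + V² (D(V) = (V² + 1*V) + 36 = (V² + V) + 36 = (V + V²) + 36 = 36 + V + V²)
(D(11) - 124)² = ((36 + 11 + 11²) - 124)² = ((36 + 11 + 121) - 124)² = (168 - 124)² = 44² = 1936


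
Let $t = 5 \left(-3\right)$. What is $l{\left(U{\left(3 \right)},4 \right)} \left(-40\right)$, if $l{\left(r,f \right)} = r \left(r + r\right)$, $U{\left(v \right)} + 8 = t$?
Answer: $-42320$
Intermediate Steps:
$t = -15$
$U{\left(v \right)} = -23$ ($U{\left(v \right)} = -8 - 15 = -23$)
$l{\left(r,f \right)} = 2 r^{2}$ ($l{\left(r,f \right)} = r 2 r = 2 r^{2}$)
$l{\left(U{\left(3 \right)},4 \right)} \left(-40\right) = 2 \left(-23\right)^{2} \left(-40\right) = 2 \cdot 529 \left(-40\right) = 1058 \left(-40\right) = -42320$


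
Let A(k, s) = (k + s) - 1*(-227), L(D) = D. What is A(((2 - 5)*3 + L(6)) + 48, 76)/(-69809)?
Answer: -348/69809 ≈ -0.0049850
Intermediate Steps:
A(k, s) = 227 + k + s (A(k, s) = (k + s) + 227 = 227 + k + s)
A(((2 - 5)*3 + L(6)) + 48, 76)/(-69809) = (227 + (((2 - 5)*3 + 6) + 48) + 76)/(-69809) = (227 + ((-3*3 + 6) + 48) + 76)*(-1/69809) = (227 + ((-9 + 6) + 48) + 76)*(-1/69809) = (227 + (-3 + 48) + 76)*(-1/69809) = (227 + 45 + 76)*(-1/69809) = 348*(-1/69809) = -348/69809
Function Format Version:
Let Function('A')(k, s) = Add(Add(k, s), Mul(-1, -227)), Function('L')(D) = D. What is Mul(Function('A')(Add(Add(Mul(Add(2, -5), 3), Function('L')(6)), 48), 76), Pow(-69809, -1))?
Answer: Rational(-348, 69809) ≈ -0.0049850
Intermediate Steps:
Function('A')(k, s) = Add(227, k, s) (Function('A')(k, s) = Add(Add(k, s), 227) = Add(227, k, s))
Mul(Function('A')(Add(Add(Mul(Add(2, -5), 3), Function('L')(6)), 48), 76), Pow(-69809, -1)) = Mul(Add(227, Add(Add(Mul(Add(2, -5), 3), 6), 48), 76), Pow(-69809, -1)) = Mul(Add(227, Add(Add(Mul(-3, 3), 6), 48), 76), Rational(-1, 69809)) = Mul(Add(227, Add(Add(-9, 6), 48), 76), Rational(-1, 69809)) = Mul(Add(227, Add(-3, 48), 76), Rational(-1, 69809)) = Mul(Add(227, 45, 76), Rational(-1, 69809)) = Mul(348, Rational(-1, 69809)) = Rational(-348, 69809)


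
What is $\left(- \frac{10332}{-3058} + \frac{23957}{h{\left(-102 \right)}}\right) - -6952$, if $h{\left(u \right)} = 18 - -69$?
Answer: $\frac{961855591}{133023} \approx 7230.8$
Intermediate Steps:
$h{\left(u \right)} = 87$ ($h{\left(u \right)} = 18 + 69 = 87$)
$\left(- \frac{10332}{-3058} + \frac{23957}{h{\left(-102 \right)}}\right) - -6952 = \left(- \frac{10332}{-3058} + \frac{23957}{87}\right) - -6952 = \left(\left(-10332\right) \left(- \frac{1}{3058}\right) + 23957 \cdot \frac{1}{87}\right) + 6952 = \left(\frac{5166}{1529} + \frac{23957}{87}\right) + 6952 = \frac{37079695}{133023} + 6952 = \frac{961855591}{133023}$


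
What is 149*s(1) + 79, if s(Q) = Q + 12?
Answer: 2016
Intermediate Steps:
s(Q) = 12 + Q
149*s(1) + 79 = 149*(12 + 1) + 79 = 149*13 + 79 = 1937 + 79 = 2016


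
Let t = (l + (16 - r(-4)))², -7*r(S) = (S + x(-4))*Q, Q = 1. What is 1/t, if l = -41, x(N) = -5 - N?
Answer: 49/32400 ≈ 0.0015123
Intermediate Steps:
r(S) = ⅐ - S/7 (r(S) = -(S + (-5 - 1*(-4)))/7 = -(S + (-5 + 4))/7 = -(S - 1)/7 = -(-1 + S)/7 = ⅐ - S/7)
t = 32400/49 (t = (-41 + (16 - (⅐ - ⅐*(-4))))² = (-41 + (16 - (⅐ + 4/7)))² = (-41 + (16 - 1*5/7))² = (-41 + (16 - 5/7))² = (-41 + 107/7)² = (-180/7)² = 32400/49 ≈ 661.22)
1/t = 1/(32400/49) = 49/32400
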